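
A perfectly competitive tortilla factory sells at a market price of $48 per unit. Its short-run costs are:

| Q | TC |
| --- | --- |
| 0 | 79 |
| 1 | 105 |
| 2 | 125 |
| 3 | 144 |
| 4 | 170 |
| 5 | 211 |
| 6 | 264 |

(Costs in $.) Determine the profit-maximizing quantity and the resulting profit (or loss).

Q = 5; profit = $29

Profit at each row (π = 48Q − TC): Q=0: -79; Q=1: -57; Q=2: -29; Q=3: 0; Q=4: 22; Q=5: 29; Q=6: 24.
Profit is maximized at Q = 5. AVC there is 132/5 = $26.40 ≤ P, so producing beats shutting down (which would give -$79).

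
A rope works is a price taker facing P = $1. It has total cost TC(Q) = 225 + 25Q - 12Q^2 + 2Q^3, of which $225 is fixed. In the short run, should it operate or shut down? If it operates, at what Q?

Shut down

Variable cost is VC = 25Q - 12Q^2 + 2Q^3, so AVC = VC/Q = 25 - 12Q + 2Q^2 and MC = dTC/dQ = 25 - 24Q + 6Q^2.
AVC hits its minimum where MC = AVC, at Q = 3, giving min AVC = 25 - 12·3 + 2·3^2 = $7.
Since P = $1 < min AVC = $7, price fails to cover variable cost at any output.
Shutting down limits the loss to fixed cost, $225.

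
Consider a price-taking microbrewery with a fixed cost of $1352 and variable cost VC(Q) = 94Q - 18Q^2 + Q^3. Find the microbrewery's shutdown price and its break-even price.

Shutdown price = min AVC. AVC = 94 - 18Q + Q^2, with vertex at Q = 9 and minimum $13.
ATC = 1352/Q + 94 - 18Q + Q^2. Setting dATC/dQ = −1352/Q^2 − 18 + 2Q = 0 gives Q = 13 (since 2·13^3 − 18·13^2 = 1352).
min ATC = 1352/13 + 94 − 18·13 + 13^2 = $133. That is the break-even price.
For $13 ≤ P < $133 the firm produces at a loss; below $13 it shuts down.

Shutdown price = $13; break-even price = $133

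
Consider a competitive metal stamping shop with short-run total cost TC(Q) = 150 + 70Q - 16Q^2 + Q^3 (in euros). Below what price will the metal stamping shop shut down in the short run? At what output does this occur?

Short-run supply begins at min AVC. From VC = 70Q - 16Q^2 + Q^3, AVC = 70 - 16Q + Q^2.
At the minimum of AVC, MC = AVC. MC = 70 - 32Q + 3Q^2; setting MC = AVC gives 2Q^2 - 16Q = 0, so Q = 8. min AVC = 6.
For P < €6 the firm produces nothing.

€6 per unit, at Q = 8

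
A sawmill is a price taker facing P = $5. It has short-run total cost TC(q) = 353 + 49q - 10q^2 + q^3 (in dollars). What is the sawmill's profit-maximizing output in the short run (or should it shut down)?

Shut down

Variable cost is VC = 49q - 10q^2 + q^3, so AVC = VC/q = 49 - 10q + q^2 and MC = dTC/dq = 49 - 20q + 3q^2.
AVC is minimized where dAVC/dq = -10 + 2q = 0, at q = 5; min AVC = 49 - 10·5 + 5^2 = $24.
Since P = $5 < min AVC = $24, price fails to cover variable cost at any output.
The firm minimizes its loss by shutting down and losing only its fixed cost of $353.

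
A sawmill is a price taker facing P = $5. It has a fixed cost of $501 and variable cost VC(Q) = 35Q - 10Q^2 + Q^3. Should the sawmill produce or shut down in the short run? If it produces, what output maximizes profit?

Variable cost is VC = 35Q - 10Q^2 + Q^3, so AVC = VC/Q = 35 - 10Q + Q^2 and MC = dTC/dQ = 35 - 20Q + 3Q^2.
AVC hits its minimum where MC = AVC, at Q = 5, giving min AVC = 35 - 10·5 + 5^2 = $10.
Since P = $5 < min AVC = $10, price fails to cover variable cost at any output.
The firm minimizes its loss by shutting down and losing only its fixed cost of $501.

Shut down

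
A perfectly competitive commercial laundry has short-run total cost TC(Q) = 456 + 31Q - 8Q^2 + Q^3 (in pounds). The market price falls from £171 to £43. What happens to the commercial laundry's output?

Output falls from 10 to 6

MC = 31 - 16Q + 3Q^2; the shutdown threshold is min AVC = £15 (at Q = 4).
With P = £171 above the shutdown price, P = MC gives Q = 10.
At P = £43 ≥ min AVC, set P = MC: Q = 6. The firm stays open but cuts output.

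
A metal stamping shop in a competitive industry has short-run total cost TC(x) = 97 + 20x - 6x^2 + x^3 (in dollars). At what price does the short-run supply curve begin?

$11 per unit

Short-run supply begins at min AVC. From VC = 20x - 6x^2 + x^3, AVC = 20 - 6x + x^2.
At the minimum of AVC, MC = AVC. MC = 20 - 12x + 3x^2; setting MC = AVC gives 2x^2 - 6x = 0, so x = 3. min AVC = 11.
So the shutdown price is $11.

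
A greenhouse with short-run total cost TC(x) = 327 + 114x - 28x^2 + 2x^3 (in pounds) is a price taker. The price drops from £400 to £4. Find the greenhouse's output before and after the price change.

MC = 114 - 56x + 6x^2; the shutdown threshold is min AVC = £16 (at x = 7).
At P = £400 ≥ min AVC, set P = MC on the rising branch: x = 13.
At P = £4 < min AVC = £16, price no longer covers variable cost at any output, so the firm shuts down: x = 0.

Output falls from 13 to 0 (the firm shuts down)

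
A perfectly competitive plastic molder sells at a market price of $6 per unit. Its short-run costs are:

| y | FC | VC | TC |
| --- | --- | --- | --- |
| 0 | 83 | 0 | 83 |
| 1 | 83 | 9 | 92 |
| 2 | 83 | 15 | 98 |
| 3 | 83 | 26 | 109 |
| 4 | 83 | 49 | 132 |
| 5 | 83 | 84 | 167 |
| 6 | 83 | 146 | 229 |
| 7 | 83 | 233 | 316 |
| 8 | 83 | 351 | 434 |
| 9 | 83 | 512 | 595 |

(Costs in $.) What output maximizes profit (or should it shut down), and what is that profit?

y = 0 (shut down); profit = -$83

Profit at each row (π = 6y − TC): y=0: -83; y=1: -86; y=2: -86; y=3: -91; y=4: -108; y=5: -137; y=6: -193; y=7: -274; y=8: -386; y=9: -541.
Profit is highest at y = 0. Equivalently, the lowest AVC in the table is 15/2 ≈ $7.50 at y = 2, and P = $6 falls below it — price never covers variable cost, so the firm shuts down and loses only its fixed cost.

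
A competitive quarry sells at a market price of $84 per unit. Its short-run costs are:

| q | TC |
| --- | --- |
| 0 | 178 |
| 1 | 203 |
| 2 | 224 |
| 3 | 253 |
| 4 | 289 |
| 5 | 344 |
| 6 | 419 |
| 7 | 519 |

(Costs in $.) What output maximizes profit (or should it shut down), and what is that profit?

q = 6; profit = $85

Tabulate TR − TC: q=0: -178; q=1: -119; q=2: -56; q=3: -1; q=4: 47; q=5: 76; q=6: 85; q=7: 69.
Profit is maximized at q = 6. AVC there is 241/6 = $40.17 ≤ P, so producing beats shutting down (which would give -$178).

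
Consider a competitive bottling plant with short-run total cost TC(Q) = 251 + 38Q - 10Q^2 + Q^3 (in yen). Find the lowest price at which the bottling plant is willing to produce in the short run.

Short-run supply begins at min AVC. From VC = 38Q - 10Q^2 + Q^3, AVC = 38 - 10Q + Q^2.
dAVC/dQ = -10 + 2Q = 0 gives Q = 5. min AVC = 38 - 10·5 + 5^2 = 13.
For P < ¥13 the firm produces nothing.

¥13 per unit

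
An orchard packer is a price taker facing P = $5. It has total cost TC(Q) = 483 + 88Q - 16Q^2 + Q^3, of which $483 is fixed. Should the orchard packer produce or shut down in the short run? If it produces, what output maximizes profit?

From TC, MC = TC'(Q) = 88 - 32Q + 3Q^2 and AVC = VC/Q = 88 - 16Q + Q^2.
AVC is minimized where dAVC/dQ = -16 + 2Q = 0, at Q = 8; min AVC = 88 - 16·8 + 8^2 = $24.
P = $5 lies below min AVC = $24; no output level covers variable cost.
Best response: produce nothing and absorb the $483 fixed cost.

Shut down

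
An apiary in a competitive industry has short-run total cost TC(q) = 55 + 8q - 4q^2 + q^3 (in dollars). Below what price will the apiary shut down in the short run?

$4 per unit

The firm shuts down when price falls below the minimum of average variable cost. AVC = VC/q = 8 - 4q + q^2.
At the minimum of AVC, MC = AVC. MC = 8 - 8q + 3q^2; setting MC = AVC gives 2q^2 - 4q = 0, so q = 2. min AVC = 4.
The firm shuts down for any P below $4.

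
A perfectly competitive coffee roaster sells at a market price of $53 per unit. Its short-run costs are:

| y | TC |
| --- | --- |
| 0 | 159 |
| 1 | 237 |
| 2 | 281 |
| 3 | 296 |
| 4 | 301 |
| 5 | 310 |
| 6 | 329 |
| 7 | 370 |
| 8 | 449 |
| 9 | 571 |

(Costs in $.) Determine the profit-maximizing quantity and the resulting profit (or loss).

y = 7; profit = $1

Profit at each row (π = 53y − TC): y=0: -159; y=1: -184; y=2: -175; y=3: -137; y=4: -89; y=5: -45; y=6: -11; y=7: 1; y=8: -25; y=9: -94.
Profit is maximized at y = 7. AVC there is 211/7 = $30.14 ≤ P, so producing beats shutting down (which would give -$159).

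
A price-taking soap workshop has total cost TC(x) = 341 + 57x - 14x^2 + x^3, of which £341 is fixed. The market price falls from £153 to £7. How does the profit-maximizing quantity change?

Output falls from 12 to 0 (the firm shuts down)

MC = 57 - 28x + 3x^2; the shutdown threshold is min AVC = £8 (at x = 7).
With P = £153 above the shutdown price, P = MC gives x = 12.
At P = £7 < min AVC = £8, price no longer covers variable cost at any output, so the firm shuts down: x = 0.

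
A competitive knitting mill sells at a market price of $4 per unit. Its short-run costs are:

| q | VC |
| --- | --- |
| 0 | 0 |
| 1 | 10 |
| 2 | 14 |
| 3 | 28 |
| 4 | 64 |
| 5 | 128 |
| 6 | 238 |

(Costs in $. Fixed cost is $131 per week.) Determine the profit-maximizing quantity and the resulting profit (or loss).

q = 0 (shut down); profit = -$131

Compute π = P·q − TC at each output: q=0: -131; q=1: -137; q=2: -137; q=3: -147; q=4: -179; q=5: -239; q=6: -345.
Profit is highest at q = 0. Equivalently, the lowest AVC in the table is 14/2 ≈ $7 at q = 2, and P = $4 falls below it — price never covers variable cost, so the firm shuts down and loses only its fixed cost.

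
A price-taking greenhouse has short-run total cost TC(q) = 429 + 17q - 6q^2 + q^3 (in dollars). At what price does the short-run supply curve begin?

Short-run supply begins at min AVC. From VC = 17q - 6q^2 + q^3, AVC = 17 - 6q + q^2.
dAVC/dq = -6 + 2q = 0 gives q = 3. min AVC = 17 - 6·3 + 3^2 = 8.
For P < $8 the firm produces nothing.

$8 per unit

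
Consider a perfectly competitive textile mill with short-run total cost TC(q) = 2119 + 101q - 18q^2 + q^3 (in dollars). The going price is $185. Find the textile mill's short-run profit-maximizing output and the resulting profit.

Profit = -$159 at q = 14

AVC = 101 - 18q + q^2; min AVC = $20 at q = 9. Since P = $185 ≥ min AVC, the firm produces.
With MC = 101 - 36q + 3q^2, P = MC on the upward-sloping part at q* = 14.
TR = 185·14 = 2590. TC = 2119 + 630 = 2749. Profit = 2590 − 2749 = -$159.
That loss of $159 beats the $2119 the firm would lose by shutting down; producing recovers $1960 of fixed cost.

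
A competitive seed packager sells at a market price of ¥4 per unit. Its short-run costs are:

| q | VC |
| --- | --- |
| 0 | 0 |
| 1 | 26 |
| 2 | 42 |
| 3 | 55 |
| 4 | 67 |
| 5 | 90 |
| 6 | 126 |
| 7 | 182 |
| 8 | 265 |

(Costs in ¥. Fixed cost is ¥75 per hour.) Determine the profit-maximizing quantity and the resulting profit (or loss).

Compute π = P·q − TC at each output: q=0: -75; q=1: -97; q=2: -109; q=3: -118; q=4: -126; q=5: -145; q=6: -177; q=7: -229; q=8: -308.
Profit is highest at q = 0. Equivalently, the lowest AVC in the table is 67/4 ≈ ¥16.75 at q = 4, and P = ¥4 falls below it — price never covers variable cost, so the firm shuts down and loses only its fixed cost.

q = 0 (shut down); profit = -¥75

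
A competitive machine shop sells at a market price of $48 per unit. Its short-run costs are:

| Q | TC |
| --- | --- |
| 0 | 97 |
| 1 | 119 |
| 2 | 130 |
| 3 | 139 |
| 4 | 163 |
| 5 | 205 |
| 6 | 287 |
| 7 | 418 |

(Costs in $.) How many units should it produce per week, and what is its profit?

Profit at each row (π = 48Q − TC): Q=0: -97; Q=1: -71; Q=2: -34; Q=3: 5; Q=4: 29; Q=5: 35; Q=6: 1; Q=7: -82.
Profit is maximized at Q = 5. AVC there is 108/5 = $21.60 ≤ P, so producing beats shutting down (which would give -$97).

Q = 5; profit = $35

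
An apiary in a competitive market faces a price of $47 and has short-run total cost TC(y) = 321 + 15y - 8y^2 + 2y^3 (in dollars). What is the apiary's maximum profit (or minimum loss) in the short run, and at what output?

Profit = -$193 at y = 4

AVC = 15 - 8y + 2y^2 has its minimum $7 at y = 2; price $47 clears that bar, so the firm operates.
MC = 15 - 16y + 6y^2. Setting P = MC and taking the root on the rising branch gives y* = 4.
TR = 47·4 = 188. TC = 321 + 60 = 381. Profit = 188 − 381 = -$193.
That loss of $193 beats the $321 the firm would lose by shutting down; producing recovers $128 of fixed cost.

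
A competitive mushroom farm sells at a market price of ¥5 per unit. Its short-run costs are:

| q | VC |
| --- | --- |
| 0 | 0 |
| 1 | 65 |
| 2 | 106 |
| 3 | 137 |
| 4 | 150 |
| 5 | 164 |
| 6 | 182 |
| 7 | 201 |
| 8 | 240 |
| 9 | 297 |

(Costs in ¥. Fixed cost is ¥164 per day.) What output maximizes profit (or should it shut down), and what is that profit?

Profit at each row (π = 5q − TC): q=0: -164; q=1: -224; q=2: -260; q=3: -286; q=4: -294; q=5: -303; q=6: -316; q=7: -330; q=8: -364; q=9: -416.
Profit is highest at q = 0. Equivalently, the lowest AVC in the table is 201/7 ≈ ¥28.71 at q = 7, and P = ¥5 falls below it — price never covers variable cost, so the firm shuts down and loses only its fixed cost.

q = 0 (shut down); profit = -¥164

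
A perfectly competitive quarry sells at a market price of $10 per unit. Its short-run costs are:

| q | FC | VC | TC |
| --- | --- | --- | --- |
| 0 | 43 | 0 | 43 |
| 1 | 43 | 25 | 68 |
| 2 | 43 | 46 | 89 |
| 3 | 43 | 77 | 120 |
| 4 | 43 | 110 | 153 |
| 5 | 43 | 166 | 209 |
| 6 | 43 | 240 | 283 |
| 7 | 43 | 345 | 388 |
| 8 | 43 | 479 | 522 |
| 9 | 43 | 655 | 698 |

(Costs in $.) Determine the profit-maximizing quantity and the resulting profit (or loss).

q = 0 (shut down); profit = -$43

Compute π = P·q − TC at each output: q=0: -43; q=1: -58; q=2: -69; q=3: -90; q=4: -113; q=5: -159; q=6: -223; q=7: -318; q=8: -442; q=9: -608.
Profit is highest at q = 0. Equivalently, the lowest AVC in the table is 46/2 ≈ $23 at q = 2, and P = $10 falls below it — price never covers variable cost, so the firm shuts down and loses only its fixed cost.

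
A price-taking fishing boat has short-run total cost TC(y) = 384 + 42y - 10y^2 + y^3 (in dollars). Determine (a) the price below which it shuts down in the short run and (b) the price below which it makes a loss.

Shutdown price = $17; break-even price = $74

Shutdown price = min AVC. AVC = 42 - 10y + y^2, with vertex at y = 5 and minimum $17.
ATC = 384/y + 42 - 10y + y^2. Setting dATC/dy = −384/y^2 − 10 + 2y = 0 gives y = 8 (since 2·8^3 − 10·8^2 = 384).
min ATC = 384/8 + 42 − 10·8 + 8^2 = $74. That is the break-even price.
Between these two prices the firm operates at a loss; above $74 it earns a profit.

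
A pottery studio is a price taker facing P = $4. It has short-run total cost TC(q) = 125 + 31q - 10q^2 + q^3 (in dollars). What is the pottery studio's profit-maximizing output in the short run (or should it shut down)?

Variable cost is VC = 31q - 10q^2 + q^3, so AVC = VC/q = 31 - 10q + q^2 and MC = dTC/dq = 31 - 20q + 3q^2.
The AVC parabola has its vertex at q = 10/2 = 5, where AVC = 31 - 10·5 + 5^2 = $6.
Since P = $4 < min AVC = $6, price fails to cover variable cost at any output.
The firm minimizes its loss by shutting down and losing only its fixed cost of $125.

Shut down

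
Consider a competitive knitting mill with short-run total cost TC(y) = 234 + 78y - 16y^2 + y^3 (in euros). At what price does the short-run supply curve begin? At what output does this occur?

Short-run supply begins at min AVC. From VC = 78y - 16y^2 + y^3, AVC = 78 - 16y + y^2.
At the minimum of AVC, MC = AVC. MC = 78 - 32y + 3y^2; setting MC = AVC gives 2y^2 - 16y = 0, so y = 8. min AVC = 14.
So the shutdown price is €14.

€14 per unit, at y = 8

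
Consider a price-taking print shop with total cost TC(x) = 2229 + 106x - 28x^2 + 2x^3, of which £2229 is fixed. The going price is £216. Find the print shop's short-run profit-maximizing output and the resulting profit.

Profit = -£293 at x = 11

AVC = 106 - 28x + 2x^2 has its minimum £8 at x = 7; price £216 clears that bar, so the firm operates.
MC = 106 - 56x + 6x^2. Setting P = MC and taking the root on the rising branch gives x* = 11.
TR = 216·11 = 2376. TC = 2229 + 440 = 2669. Profit = 2376 − 2669 = -£293.
By producing, the firm covers all variable cost plus £1936 of fixed cost; shutting down would lose the full £2229.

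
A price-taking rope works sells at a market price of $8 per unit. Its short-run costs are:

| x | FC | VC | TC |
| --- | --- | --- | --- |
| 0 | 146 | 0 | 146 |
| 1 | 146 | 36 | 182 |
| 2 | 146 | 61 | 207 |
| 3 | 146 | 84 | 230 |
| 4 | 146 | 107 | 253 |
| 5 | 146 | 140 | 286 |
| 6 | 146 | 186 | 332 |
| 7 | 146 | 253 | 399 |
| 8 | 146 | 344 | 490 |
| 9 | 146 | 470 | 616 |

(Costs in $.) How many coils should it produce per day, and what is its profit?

x = 0 (shut down); profit = -$146

Tabulate TR − TC: x=0: -146; x=1: -174; x=2: -191; x=3: -206; x=4: -221; x=5: -246; x=6: -284; x=7: -343; x=8: -426; x=9: -544.
Profit is highest at x = 0. Equivalently, the lowest AVC in the table is 107/4 ≈ $26.75 at x = 4, and P = $8 falls below it — price never covers variable cost, so the firm shuts down and loses only its fixed cost.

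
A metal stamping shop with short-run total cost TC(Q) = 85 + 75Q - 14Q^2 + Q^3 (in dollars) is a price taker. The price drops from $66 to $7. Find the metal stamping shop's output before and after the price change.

MC = 75 - 28Q + 3Q^2; the shutdown threshold is min AVC = $26 (at Q = 7).
With P = $66 above the shutdown price, P = MC gives Q = 9.
At P = $7 < min AVC = $26, price no longer covers variable cost at any output, so the firm shuts down: Q = 0.

Output falls from 9 to 0 (the firm shuts down)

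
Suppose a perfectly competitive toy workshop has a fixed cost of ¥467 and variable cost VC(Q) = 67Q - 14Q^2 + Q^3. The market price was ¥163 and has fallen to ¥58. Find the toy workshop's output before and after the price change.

MC = 67 - 28Q + 3Q^2; the shutdown threshold is min AVC = ¥18 (at Q = 7).
At P = ¥163 ≥ min AVC, set P = MC on the rising branch: Q = 12.
At P = ¥58 ≥ min AVC, set P = MC: Q = 9. The firm stays open but cuts output.

Output falls from 12 to 9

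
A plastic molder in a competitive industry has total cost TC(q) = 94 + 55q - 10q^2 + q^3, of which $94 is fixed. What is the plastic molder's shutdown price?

$30 per unit

Short-run supply begins at min AVC. From VC = 55q - 10q^2 + q^3, AVC = 55 - 10q + q^2.
At the minimum of AVC, MC = AVC. MC = 55 - 20q + 3q^2; setting MC = AVC gives 2q^2 - 10q = 0, so q = 5. min AVC = 30.
For P < $30 the firm produces nothing.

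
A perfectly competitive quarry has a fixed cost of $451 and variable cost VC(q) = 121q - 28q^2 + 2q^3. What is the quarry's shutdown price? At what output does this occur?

The firm shuts down when price falls below the minimum of average variable cost. AVC = VC/q = 121 - 28q + 2q^2.
At the minimum of AVC, MC = AVC. MC = 121 - 56q + 6q^2; setting MC = AVC gives 4q^2 - 28q = 0, so q = 7. min AVC = 23.
For P < $23 the firm produces nothing.

$23 per unit, at q = 7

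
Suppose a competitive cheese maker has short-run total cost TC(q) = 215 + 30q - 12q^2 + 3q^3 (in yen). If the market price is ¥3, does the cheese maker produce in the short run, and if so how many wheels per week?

From TC, MC = TC'(q) = 30 - 24q + 9q^2 and AVC = VC/q = 30 - 12q + 3q^2.
AVC hits its minimum where MC = AVC, at q = 2, giving min AVC = 30 - 12·2 + 3·2^2 = ¥18.
P = ¥3 lies below min AVC = ¥18; no output level covers variable cost.
The firm minimizes its loss by shutting down and losing only its fixed cost of ¥215.

Shut down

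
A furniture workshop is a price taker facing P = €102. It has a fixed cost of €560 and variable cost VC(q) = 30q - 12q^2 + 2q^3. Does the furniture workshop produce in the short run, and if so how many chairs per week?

Produce at q = 6

From TC, MC = TC'(q) = 30 - 24q + 6q^2 and AVC = VC/q = 30 - 12q + 2q^2.
The AVC parabola has its vertex at q = 12/4 = 3, where AVC = 30 - 12·3 + 2·3^2 = €12.
P = €102 exceeds min AVC = €12, so the firm stays open.
Solving P = MC: -72 - 24q + 6q^2 = 0 ⇒ q = -2 or 6. On the upward-sloping branch, q* = 6.
Check: AVC at q = 6 is €30 ≤ P, so revenue covers variable cost.
Profit = P·q − TC = 102·6 − 740 = -€128, a loss, but smaller than the €560 fixed cost the firm would lose by shutting down.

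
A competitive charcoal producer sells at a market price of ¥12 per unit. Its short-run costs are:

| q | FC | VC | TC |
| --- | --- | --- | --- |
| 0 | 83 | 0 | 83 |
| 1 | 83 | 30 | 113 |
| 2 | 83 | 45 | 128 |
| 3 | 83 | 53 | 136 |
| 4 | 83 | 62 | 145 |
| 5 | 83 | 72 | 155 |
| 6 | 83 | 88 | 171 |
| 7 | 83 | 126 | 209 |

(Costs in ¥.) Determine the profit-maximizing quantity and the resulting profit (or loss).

q = 0 (shut down); profit = -¥83

Tabulate TR − TC: q=0: -83; q=1: -101; q=2: -104; q=3: -100; q=4: -97; q=5: -95; q=6: -99; q=7: -125.
Profit is highest at q = 0. Equivalently, the lowest AVC in the table is 72/5 ≈ ¥14.40 at q = 5, and P = ¥12 falls below it — price never covers variable cost, so the firm shuts down and loses only its fixed cost.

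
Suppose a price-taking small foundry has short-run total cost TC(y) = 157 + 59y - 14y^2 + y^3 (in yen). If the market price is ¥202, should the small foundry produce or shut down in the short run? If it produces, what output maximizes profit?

From TC, MC = TC'(y) = 59 - 28y + 3y^2 and AVC = VC/y = 59 - 14y + y^2.
The AVC parabola has its vertex at y = 14/2 = 7, where AVC = 59 - 14·7 + 7^2 = ¥10.
Because ¥202 ≥ ¥10, revenue can cover variable cost; the firm operates.
Set P = MC: 202 = 59 - 28y + 3y^2 → -143 - 28y + 3y^2 = 0. The roots are y = -11/3 and y = 13; the profit-maximizing output is on the rising part of MC, so y* = 13.
Check: AVC at y = 13 is ¥46 ≤ P, so revenue covers variable cost.
Profit = P·y − TC = 202·13 − 755 = ¥1871.

Produce at y = 13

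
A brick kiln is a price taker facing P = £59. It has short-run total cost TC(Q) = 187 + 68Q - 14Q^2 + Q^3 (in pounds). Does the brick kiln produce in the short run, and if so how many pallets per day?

From TC, MC = TC'(Q) = 68 - 28Q + 3Q^2 and AVC = VC/Q = 68 - 14Q + Q^2.
AVC hits its minimum where MC = AVC, at Q = 7, giving min AVC = 68 - 14·7 + 7^2 = £19.
P = £59 exceeds min AVC = £19, so the firm stays open.
P = MC gives 9 - 28Q + 3Q^2 = 0, with roots 1/3 and 9. Take the larger (rising MC): Q* = 9.
Check: AVC at Q = 9 is £23 ≤ P, so revenue covers variable cost.
Profit = P·Q − TC = 59·9 − 394 = £137.

Produce at Q = 9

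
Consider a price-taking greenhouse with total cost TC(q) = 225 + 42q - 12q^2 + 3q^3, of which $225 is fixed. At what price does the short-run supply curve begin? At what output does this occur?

$30 per unit, at q = 2

The firm shuts down when price falls below the minimum of average variable cost. AVC = VC/q = 42 - 12q + 3q^2.
At the minimum of AVC, MC = AVC. MC = 42 - 24q + 9q^2; setting MC = AVC gives 6q^2 - 12q = 0, so q = 2. min AVC = 30.
So the shutdown price is $30.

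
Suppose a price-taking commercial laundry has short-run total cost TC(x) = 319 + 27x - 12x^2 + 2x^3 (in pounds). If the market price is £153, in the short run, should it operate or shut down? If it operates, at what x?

Strip out fixed cost: VC = 27x - 12x^2 + 2x^3. Then AVC = 27 - 12x + 2x^2 and MC = 27 - 24x + 6x^2.
AVC hits its minimum where MC = AVC, at x = 3, giving min AVC = 27 - 12·3 + 2·3^2 = £9.
Since P = £153 ≥ min AVC = £9, price covers variable cost and the firm should produce.
P = MC gives -126 - 24x + 6x^2 = 0, with roots -3 and 7. Take the larger (rising MC): x* = 7.
Check: AVC at x = 7 is £41 ≤ P, so revenue covers variable cost.
Profit = P·x − TC = 153·7 − 606 = £465.

Produce at x = 7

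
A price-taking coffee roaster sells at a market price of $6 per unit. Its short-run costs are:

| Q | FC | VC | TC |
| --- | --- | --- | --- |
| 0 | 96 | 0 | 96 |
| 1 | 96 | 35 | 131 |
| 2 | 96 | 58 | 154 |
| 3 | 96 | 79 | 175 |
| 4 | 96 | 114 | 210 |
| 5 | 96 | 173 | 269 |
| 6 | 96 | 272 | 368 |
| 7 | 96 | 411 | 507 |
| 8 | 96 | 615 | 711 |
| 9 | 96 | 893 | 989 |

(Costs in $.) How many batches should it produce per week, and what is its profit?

Q = 0 (shut down); profit = -$96

Profit at each row (π = 6Q − TC): Q=0: -96; Q=1: -125; Q=2: -142; Q=3: -157; Q=4: -186; Q=5: -239; Q=6: -332; Q=7: -465; Q=8: -663; Q=9: -935.
Profit is highest at Q = 0. Equivalently, the lowest AVC in the table is 79/3 ≈ $26.33 at Q = 3, and P = $6 falls below it — price never covers variable cost, so the firm shuts down and loses only its fixed cost.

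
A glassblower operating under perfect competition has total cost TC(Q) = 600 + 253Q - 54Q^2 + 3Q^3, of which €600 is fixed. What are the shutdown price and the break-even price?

Shutdown price = min AVC. AVC = 253 - 54Q + 3Q^2, with vertex at Q = 9 and minimum €10.
ATC = 600/Q + 253 - 54Q + 3Q^2. Setting dATC/dQ = −600/Q^2 − 54 + 6Q = 0 gives Q = 10 (since 6·10^3 − 54·10^2 = 600).
min ATC = 600/10 + 253 − 54·10 + 3·10^2 = €73. That is the break-even price.
Between these two prices the firm operates at a loss; above €73 it earns a profit.

Shutdown price = €10; break-even price = €73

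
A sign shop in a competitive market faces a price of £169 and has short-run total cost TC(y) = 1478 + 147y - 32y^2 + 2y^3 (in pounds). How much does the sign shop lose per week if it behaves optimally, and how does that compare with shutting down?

AVC = 147 - 32y + 2y^2; min AVC = £19 at y = 8. Since P = £169 ≥ min AVC, the firm produces.
MC = 147 - 64y + 6y^2. Setting P = MC and taking the root on the rising branch gives y* = 11.
TR = 169·11 = 1859. TC = 1478 + 407 = 1885. Profit = 1859 − 1885 = -£26.
By producing, the firm covers all variable cost plus £1452 of fixed cost; shutting down would lose the full £1478.

Profit = -£26 at y = 11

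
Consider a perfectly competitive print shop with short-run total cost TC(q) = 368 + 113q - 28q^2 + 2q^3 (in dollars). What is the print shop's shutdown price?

The shutdown price is the minimum of AVC. VC = 113q - 28q^2 + 2q^3, so AVC = 113 - 28q + 2q^2.
At the minimum of AVC, MC = AVC. MC = 113 - 56q + 6q^2; setting MC = AVC gives 4q^2 - 28q = 0, so q = 7. min AVC = 15.
So the shutdown price is $15.

$15 per unit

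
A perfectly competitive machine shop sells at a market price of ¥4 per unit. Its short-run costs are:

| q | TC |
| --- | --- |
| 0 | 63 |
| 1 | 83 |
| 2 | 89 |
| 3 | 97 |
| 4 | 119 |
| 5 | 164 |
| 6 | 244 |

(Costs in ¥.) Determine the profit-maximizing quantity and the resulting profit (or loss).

q = 0 (shut down); profit = -¥63

Compute π = P·q − TC at each output: q=0: -63; q=1: -79; q=2: -81; q=3: -85; q=4: -103; q=5: -144; q=6: -220.
Profit is highest at q = 0. Equivalently, the lowest AVC in the table is 34/3 ≈ ¥11.33 at q = 3, and P = ¥4 falls below it — price never covers variable cost, so the firm shuts down and loses only its fixed cost.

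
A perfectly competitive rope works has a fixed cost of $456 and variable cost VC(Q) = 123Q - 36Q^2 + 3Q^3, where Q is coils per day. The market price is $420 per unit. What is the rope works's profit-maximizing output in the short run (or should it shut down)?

From TC, MC = TC'(Q) = 123 - 72Q + 9Q^2 and AVC = VC/Q = 123 - 36Q + 3Q^2.
AVC is minimized where dAVC/dQ = -36 + 6Q = 0, at Q = 6; min AVC = 123 - 36·6 + 3·6^2 = $15.
P = $420 exceeds min AVC = $15, so the firm stays open.
Solving P = MC: -297 - 72Q + 9Q^2 = 0 ⇒ Q = -3 or 11. On the upward-sloping branch, Q* = 11.
Check: AVC at Q = 11 is $90 ≤ P, so revenue covers variable cost.
Profit = P·Q − TC = 420·11 − 1446 = $3174.

Produce at Q = 11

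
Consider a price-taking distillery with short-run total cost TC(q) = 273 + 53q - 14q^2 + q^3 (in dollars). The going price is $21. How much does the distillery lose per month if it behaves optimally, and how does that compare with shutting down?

Profit = -$145 at q = 8

AVC = 53 - 14q + q^2 has its minimum $4 at q = 7; price $21 clears that bar, so the firm operates.
With MC = 53 - 28q + 3q^2, P = MC on the upward-sloping part at q* = 8.
TR = 21·8 = 168. TC = 273 + 40 = 313. Profit = 168 − 313 = -$145.
That loss of $145 beats the $273 the firm would lose by shutting down; producing recovers $128 of fixed cost.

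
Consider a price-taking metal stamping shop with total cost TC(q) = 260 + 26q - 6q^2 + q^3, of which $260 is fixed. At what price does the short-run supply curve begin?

The shutdown price is the minimum of AVC. VC = 26q - 6q^2 + q^3, so AVC = 26 - 6q + q^2.
dAVC/dq = -6 + 2q = 0 gives q = 3. min AVC = 26 - 6·3 + 3^2 = 17.
So the shutdown price is $17.

$17 per unit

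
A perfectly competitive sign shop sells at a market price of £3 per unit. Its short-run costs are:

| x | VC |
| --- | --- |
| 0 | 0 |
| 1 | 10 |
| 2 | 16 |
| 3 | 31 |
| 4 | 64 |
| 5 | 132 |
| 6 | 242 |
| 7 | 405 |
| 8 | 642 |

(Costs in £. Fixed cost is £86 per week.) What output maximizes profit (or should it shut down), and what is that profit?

Tabulate TR − TC: x=0: -86; x=1: -93; x=2: -96; x=3: -108; x=4: -138; x=5: -203; x=6: -310; x=7: -470; x=8: -704.
Profit is highest at x = 0. Equivalently, the lowest AVC in the table is 16/2 ≈ £8 at x = 2, and P = £3 falls below it — price never covers variable cost, so the firm shuts down and loses only its fixed cost.

x = 0 (shut down); profit = -£86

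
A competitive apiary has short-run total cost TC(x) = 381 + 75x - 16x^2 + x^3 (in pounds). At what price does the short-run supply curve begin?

Short-run supply begins at min AVC. From VC = 75x - 16x^2 + x^3, AVC = 75 - 16x + x^2.
dAVC/dx = -16 + 2x = 0 gives x = 8. min AVC = 75 - 16·8 + 8^2 = 11.
The firm shuts down for any P below £11.

£11 per unit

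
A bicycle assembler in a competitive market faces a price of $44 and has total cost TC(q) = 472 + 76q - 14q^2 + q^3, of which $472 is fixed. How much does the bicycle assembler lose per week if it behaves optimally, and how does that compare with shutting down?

Profit = -$344 at q = 8

AVC = 76 - 14q + q^2; min AVC = $27 at q = 7. Since P = $44 ≥ min AVC, the firm produces.
With MC = 76 - 28q + 3q^2, P = MC on the upward-sloping part at q* = 8.
TR = 44·8 = 352. TC = 472 + 224 = 696. Profit = 352 − 696 = -$344.
By producing, the firm covers all variable cost plus $128 of fixed cost; shutting down would lose the full $472.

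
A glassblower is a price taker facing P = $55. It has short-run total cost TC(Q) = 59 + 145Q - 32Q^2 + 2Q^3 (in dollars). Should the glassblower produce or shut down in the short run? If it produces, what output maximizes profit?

Produce at Q = 9

Variable cost is VC = 145Q - 32Q^2 + 2Q^3, so AVC = VC/Q = 145 - 32Q + 2Q^2 and MC = dTC/dQ = 145 - 64Q + 6Q^2.
AVC is minimized where dAVC/dQ = -32 + 4Q = 0, at Q = 8; min AVC = 145 - 32·8 + 2·8^2 = $17.
P = $55 exceeds min AVC = $17, so the firm stays open.
P = MC gives 90 - 64Q + 6Q^2 = 0, with roots 5/3 and 9. Take the larger (rising MC): Q* = 9.
Check: AVC at Q = 9 is $19 ≤ P, so revenue covers variable cost.
Profit = P·Q − TC = 55·9 − 230 = $265.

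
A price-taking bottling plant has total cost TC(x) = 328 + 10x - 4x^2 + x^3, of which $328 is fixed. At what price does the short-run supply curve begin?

$6 per unit

Short-run supply begins at min AVC. From VC = 10x - 4x^2 + x^3, AVC = 10 - 4x + x^2.
dAVC/dx = -4 + 2x = 0 gives x = 2. min AVC = 10 - 4·2 + 2^2 = 6.
So the shutdown price is $6.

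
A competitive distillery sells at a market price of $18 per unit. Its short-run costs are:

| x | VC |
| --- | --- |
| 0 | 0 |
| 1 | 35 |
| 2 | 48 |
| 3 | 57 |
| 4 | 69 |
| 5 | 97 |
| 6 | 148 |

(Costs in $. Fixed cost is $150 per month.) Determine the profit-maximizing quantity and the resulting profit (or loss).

Profit at each row (π = 18x − TC): x=0: -150; x=1: -167; x=2: -162; x=3: -153; x=4: -147; x=5: -157; x=6: -190.
Profit is maximized at x = 4. AVC there is 69/4 = $17.25 ≤ P, so producing beats shutting down (which would give -$150).

x = 4; profit = -$147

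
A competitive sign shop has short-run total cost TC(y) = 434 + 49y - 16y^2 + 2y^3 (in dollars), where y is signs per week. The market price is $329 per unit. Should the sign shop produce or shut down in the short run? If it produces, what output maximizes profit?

Variable cost is VC = 49y - 16y^2 + 2y^3, so AVC = VC/y = 49 - 16y + 2y^2 and MC = dTC/dy = 49 - 32y + 6y^2.
AVC is minimized where dAVC/dy = -16 + 4y = 0, at y = 4; min AVC = 49 - 16·4 + 2·4^2 = $17.
Since P = $329 ≥ min AVC = $17, price covers variable cost and the firm should produce.
P = MC gives -280 - 32y + 6y^2 = 0, with roots -14/3 and 10. Take the larger (rising MC): y* = 10.
Check: AVC at y = 10 is $89 ≤ P, so revenue covers variable cost.
Profit = P·y − TC = 329·10 − 1324 = $1966.

Produce at y = 10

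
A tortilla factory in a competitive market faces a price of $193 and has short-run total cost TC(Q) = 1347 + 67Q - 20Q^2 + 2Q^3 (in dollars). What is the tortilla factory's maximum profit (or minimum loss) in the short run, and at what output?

AVC = 67 - 20Q + 2Q^2 has its minimum $17 at Q = 5; price $193 clears that bar, so the firm operates.
With MC = 67 - 40Q + 6Q^2, P = MC on the upward-sloping part at Q* = 9.
TR = 193·9 = 1737. TC = 1347 + 441 = 1788. Profit = 1737 − 1788 = -$51.
Shutting down would mean losing the fixed cost of $1347, so operating at a loss of $51 is better by $1296.

Profit = -$51 at Q = 9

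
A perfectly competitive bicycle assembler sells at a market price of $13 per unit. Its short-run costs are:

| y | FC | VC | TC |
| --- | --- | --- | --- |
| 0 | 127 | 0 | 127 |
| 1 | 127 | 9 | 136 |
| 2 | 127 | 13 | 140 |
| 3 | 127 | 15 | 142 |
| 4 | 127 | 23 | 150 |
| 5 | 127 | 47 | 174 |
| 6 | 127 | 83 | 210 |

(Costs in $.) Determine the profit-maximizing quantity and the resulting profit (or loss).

Tabulate TR − TC: y=0: -127; y=1: -123; y=2: -114; y=3: -103; y=4: -98; y=5: -109; y=6: -132.
Profit is maximized at y = 4. AVC there is 23/4 = $5.75 ≤ P, so producing beats shutting down (which would give -$127).

y = 4; profit = -$98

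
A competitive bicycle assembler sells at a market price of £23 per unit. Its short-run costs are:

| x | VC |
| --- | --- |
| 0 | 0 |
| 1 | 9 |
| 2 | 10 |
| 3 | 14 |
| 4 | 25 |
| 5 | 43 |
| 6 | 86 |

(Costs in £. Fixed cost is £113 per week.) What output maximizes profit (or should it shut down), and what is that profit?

Compute π = P·x − TC at each output: x=0: -113; x=1: -99; x=2: -77; x=3: -58; x=4: -46; x=5: -41; x=6: -61.
Profit is maximized at x = 5. AVC there is 43/5 = £8.60 ≤ P, so producing beats shutting down (which would give -£113).

x = 5; profit = -£41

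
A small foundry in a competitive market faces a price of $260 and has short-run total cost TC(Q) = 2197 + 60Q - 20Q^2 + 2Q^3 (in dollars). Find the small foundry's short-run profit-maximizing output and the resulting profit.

Profit = -$197 at Q = 10

AVC = 60 - 20Q + 2Q^2 has its minimum $10 at Q = 5; price $260 clears that bar, so the firm operates.
MC = 60 - 40Q + 6Q^2. Setting P = MC and taking the root on the rising branch gives Q* = 10.
TR = 260·10 = 2600. TC = 2197 + 600 = 2797. Profit = 2600 − 2797 = -$197.
Shutting down would mean losing the fixed cost of $2197, so operating at a loss of $197 is better by $2000.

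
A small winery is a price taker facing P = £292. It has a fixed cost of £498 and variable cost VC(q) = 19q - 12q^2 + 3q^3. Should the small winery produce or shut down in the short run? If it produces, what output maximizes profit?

Produce at q = 7

Strip out fixed cost: VC = 19q - 12q^2 + 3q^3. Then AVC = 19 - 12q + 3q^2 and MC = 19 - 24q + 9q^2.
The AVC parabola has its vertex at q = 12/6 = 2, where AVC = 19 - 12·2 + 3·2^2 = £7.
P = £292 exceeds min AVC = £7, so the firm stays open.
Set P = MC: 292 = 19 - 24q + 9q^2 → -273 - 24q + 9q^2 = 0. The roots are q = -13/3 and q = 7; the profit-maximizing output is on the rising part of MC, so q* = 7.
Check: AVC at q = 7 is £82 ≤ P, so revenue covers variable cost.
Profit = P·q − TC = 292·7 − 1072 = £972.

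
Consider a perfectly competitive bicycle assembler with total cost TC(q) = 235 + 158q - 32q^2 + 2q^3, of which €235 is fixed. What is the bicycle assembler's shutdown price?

€30 per unit

Short-run supply begins at min AVC. From VC = 158q - 32q^2 + 2q^3, AVC = 158 - 32q + 2q^2.
At the minimum of AVC, MC = AVC. MC = 158 - 64q + 6q^2; setting MC = AVC gives 4q^2 - 32q = 0, so q = 8. min AVC = 30.
For P < €30 the firm produces nothing.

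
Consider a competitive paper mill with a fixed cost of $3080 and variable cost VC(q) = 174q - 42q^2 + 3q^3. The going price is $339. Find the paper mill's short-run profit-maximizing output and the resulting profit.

Profit = -$176 at q = 11

AVC = 174 - 42q + 3q^2; min AVC = $27 at q = 7. Since P = $339 ≥ min AVC, the firm produces.
With MC = 174 - 84q + 9q^2, P = MC on the upward-sloping part at q* = 11.
TR = 339·11 = 3729. TC = 3080 + 825 = 3905. Profit = 3729 − 3905 = -$176.
Shutting down would mean losing the fixed cost of $3080, so operating at a loss of $176 is better by $2904.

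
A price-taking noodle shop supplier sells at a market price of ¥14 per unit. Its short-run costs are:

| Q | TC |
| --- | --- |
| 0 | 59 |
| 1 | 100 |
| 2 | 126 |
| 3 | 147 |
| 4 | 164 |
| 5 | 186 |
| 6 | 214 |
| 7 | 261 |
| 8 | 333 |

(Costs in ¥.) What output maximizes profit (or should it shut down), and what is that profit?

Q = 0 (shut down); profit = -¥59

Tabulate TR − TC: Q=0: -59; Q=1: -86; Q=2: -98; Q=3: -105; Q=4: -108; Q=5: -116; Q=6: -130; Q=7: -163; Q=8: -221.
Profit is highest at Q = 0. Equivalently, the lowest AVC in the table is 127/5 ≈ ¥25.40 at Q = 5, and P = ¥14 falls below it — price never covers variable cost, so the firm shuts down and loses only its fixed cost.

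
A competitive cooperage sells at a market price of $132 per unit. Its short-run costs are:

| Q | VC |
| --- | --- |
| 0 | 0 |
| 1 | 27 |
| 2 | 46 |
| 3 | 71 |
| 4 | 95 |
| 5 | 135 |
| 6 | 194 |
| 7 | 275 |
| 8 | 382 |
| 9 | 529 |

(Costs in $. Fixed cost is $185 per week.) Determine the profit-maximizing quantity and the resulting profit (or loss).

Profit at each row (π = 132Q − TC): Q=0: -185; Q=1: -80; Q=2: 33; Q=3: 140; Q=4: 248; Q=5: 340; Q=6: 413; Q=7: 464; Q=8: 489; Q=9: 474.
Profit is maximized at Q = 8. AVC there is 382/8 = $47.75 ≤ P, so producing beats shutting down (which would give -$185).

Q = 8; profit = $489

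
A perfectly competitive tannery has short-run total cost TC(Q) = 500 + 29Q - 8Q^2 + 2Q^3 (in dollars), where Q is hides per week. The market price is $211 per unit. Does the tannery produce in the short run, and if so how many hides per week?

Produce at Q = 7

Strip out fixed cost: VC = 29Q - 8Q^2 + 2Q^3. Then AVC = 29 - 8Q + 2Q^2 and MC = 29 - 16Q + 6Q^2.
AVC is minimized where dAVC/dQ = -8 + 4Q = 0, at Q = 2; min AVC = 29 - 8·2 + 2·2^2 = $21.
Since P = $211 ≥ min AVC = $21, price covers variable cost and the firm should produce.
P = MC gives -182 - 16Q + 6Q^2 = 0, with roots -13/3 and 7. Take the larger (rising MC): Q* = 7.
Check: AVC at Q = 7 is $71 ≤ P, so revenue covers variable cost.
Profit = P·Q − TC = 211·7 − 997 = $480.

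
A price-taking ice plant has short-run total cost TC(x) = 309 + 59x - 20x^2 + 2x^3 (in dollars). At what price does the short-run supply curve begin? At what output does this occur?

The firm shuts down when price falls below the minimum of average variable cost. AVC = VC/x = 59 - 20x + 2x^2.
dAVC/dx = -20 + 4x = 0 gives x = 5. min AVC = 59 - 20·5 + 2·5^2 = 9.
For P < $9 the firm produces nothing.

$9 per unit, at x = 5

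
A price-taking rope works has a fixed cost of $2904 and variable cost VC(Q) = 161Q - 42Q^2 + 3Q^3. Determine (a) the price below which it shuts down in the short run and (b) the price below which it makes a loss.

Shutdown price = $14; break-even price = $326

AVC = 161 - 42Q + 3Q^2; minimized at Q = 7, giving min AVC = $14. That is the shutdown price.
ATC = 2904/Q + 161 - 42Q + 3Q^2. Setting dATC/dQ = −2904/Q^2 − 42 + 6Q = 0 gives Q = 11 (since 6·11^3 − 42·11^2 = 2904).
min ATC = 2904/11 + 161 − 42·11 + 3·11^2 = $326. That is the break-even price.
Between these two prices the firm operates at a loss; above $326 it earns a profit.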